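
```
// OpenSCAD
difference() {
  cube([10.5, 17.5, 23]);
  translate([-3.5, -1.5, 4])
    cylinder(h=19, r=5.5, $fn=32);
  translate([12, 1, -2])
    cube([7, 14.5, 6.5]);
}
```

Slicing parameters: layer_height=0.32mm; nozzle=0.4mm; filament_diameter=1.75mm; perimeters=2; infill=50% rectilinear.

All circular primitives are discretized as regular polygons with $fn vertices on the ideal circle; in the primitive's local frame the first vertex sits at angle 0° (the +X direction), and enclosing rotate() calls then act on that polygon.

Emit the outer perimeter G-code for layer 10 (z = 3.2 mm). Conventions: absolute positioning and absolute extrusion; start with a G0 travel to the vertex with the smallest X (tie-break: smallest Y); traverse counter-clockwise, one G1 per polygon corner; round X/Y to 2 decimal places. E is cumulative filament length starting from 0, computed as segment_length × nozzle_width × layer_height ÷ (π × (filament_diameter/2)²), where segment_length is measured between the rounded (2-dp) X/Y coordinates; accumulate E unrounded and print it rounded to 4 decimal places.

At z = 3.2 mm: the 10.5×17.5 cube contributes its full rectangle; the cylinder at (-3.5, -1.5) is not intersected at this z (z outside [4, 23]); the 7×14.5 cube at (12, 1) contributes its full rectangle; After the difference (first − rest): starting from the 10.5×17.5 cube, the 7×14.5 cube at (12, 1) misses the remaining region (no effect) — 1 connected region. The outline is a single polygon with 4 vertices. Extrusion per mm of travel: 0.4 × 0.32 / (π × 0.875²) = 0.053216. Accumulating E over each segment gives final E = 2.9801.

G0 X0.00 Y0.00 Z3.20
G1 X10.50 Y0.00 E0.5588
G1 X10.50 Y17.50 E1.4901
G1 X0.00 Y17.50 E2.0488
G1 X0.00 Y0.00 E2.9801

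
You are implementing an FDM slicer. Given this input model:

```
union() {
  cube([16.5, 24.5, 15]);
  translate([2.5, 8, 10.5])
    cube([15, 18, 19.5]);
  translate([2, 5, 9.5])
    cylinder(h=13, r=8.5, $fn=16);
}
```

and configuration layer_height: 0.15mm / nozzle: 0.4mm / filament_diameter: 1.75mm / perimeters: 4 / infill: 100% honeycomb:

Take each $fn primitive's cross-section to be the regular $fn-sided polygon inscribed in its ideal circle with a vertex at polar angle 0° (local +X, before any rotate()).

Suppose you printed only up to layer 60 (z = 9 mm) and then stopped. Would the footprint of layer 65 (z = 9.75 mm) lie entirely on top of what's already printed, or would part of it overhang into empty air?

part overhangs

Compare the two slices. At z = 9: the cube is present — its section is the full 16.5×24.5 rectangle (area 404.25 mm²); the cube at (2.5, 8) does not reach this height (z outside [10.5, 30]); the cylinder at (2, 5) is absent (z outside [9.5, 22.5]); Combining (union): only the 16.5×24.5 cube is present, so the union is just that shape — area = 404.25 mm². At z = 9.75: the 16.5×24.5 cube contributes its full rectangle (area 404.25 mm²); the cube at (2.5, 8) does not reach this height (z outside [10.5, 30]); the r=8.5 cylinder at (2, 5) gives a regular 16-gon of circumradius 8.5 (constant along its height) (area = (16/2)·8.500²·sin(360°/16) = 221.19 mm²); Combining (union): the regions partially overlap — summed areas 625.44 mm² minus the doubly-counted overlap 121.20 mm² gives 504.24 mm² — area = 504.24 mm². Checking containment: at z = 9.75 the cross-section extends beyond the z = 9 cross-section by about 99.99 mm².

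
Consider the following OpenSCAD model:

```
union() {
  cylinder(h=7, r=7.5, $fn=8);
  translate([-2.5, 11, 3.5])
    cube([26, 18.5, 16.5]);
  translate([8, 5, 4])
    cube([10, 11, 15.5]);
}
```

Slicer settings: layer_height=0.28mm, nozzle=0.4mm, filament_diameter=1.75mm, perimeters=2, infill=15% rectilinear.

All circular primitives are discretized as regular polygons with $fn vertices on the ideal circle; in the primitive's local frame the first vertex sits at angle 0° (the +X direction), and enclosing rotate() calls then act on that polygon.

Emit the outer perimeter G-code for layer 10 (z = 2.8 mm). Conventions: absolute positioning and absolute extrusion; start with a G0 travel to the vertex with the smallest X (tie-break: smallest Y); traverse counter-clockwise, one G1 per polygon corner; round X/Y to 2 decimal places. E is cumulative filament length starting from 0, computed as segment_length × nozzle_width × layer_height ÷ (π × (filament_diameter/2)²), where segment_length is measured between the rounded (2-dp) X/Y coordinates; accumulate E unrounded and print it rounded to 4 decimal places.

G0 X-7.50 Y0.00 Z2.80
G1 X-5.30 Y-5.30 E0.2672
G1 X0.00 Y-7.50 E0.5344
G1 X5.30 Y-5.30 E0.8016
G1 X7.50 Y0.00 E1.0688
G1 X5.30 Y5.30 E1.3360
G1 X0.00 Y7.50 E1.6032
G1 X-5.30 Y5.30 E1.8704
G1 X-7.50 Y0.00 E2.1377

At z = 2.8 mm: the r=7.5 cylinder contributes a regular 8-gon of circumradius 7.5; the cube at (-2.5, 11) does not reach this height (z outside [3.5, 20]); the cube at (8, 5) is absent (z outside [4, 19.5]); Merging all regions: only the r=7.5 cylinder is present, so the union is just that shape — 1 connected region. The outline is a single polygon with 8 vertices. Extrusion per mm of travel: 0.4 × 0.28 / (π × 0.875²) = 0.046564. Accumulating E over each segment gives final E = 2.1377.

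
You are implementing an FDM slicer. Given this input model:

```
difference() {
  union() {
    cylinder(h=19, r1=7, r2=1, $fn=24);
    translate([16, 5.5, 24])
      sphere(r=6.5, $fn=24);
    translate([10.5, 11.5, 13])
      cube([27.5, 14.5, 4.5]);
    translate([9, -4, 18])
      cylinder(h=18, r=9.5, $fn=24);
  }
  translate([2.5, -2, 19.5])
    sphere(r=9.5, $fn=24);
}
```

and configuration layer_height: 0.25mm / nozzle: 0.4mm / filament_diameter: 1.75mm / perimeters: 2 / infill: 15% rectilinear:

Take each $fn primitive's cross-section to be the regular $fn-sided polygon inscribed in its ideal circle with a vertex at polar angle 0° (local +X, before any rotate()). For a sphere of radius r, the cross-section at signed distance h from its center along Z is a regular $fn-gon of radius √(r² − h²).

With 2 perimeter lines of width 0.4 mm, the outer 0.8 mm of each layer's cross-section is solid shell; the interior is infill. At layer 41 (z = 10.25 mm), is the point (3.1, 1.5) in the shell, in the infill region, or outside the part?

shell

At z = 10.25 mm: the cone (r1=7→r2=1) has section circumradius 3.763 here — a regular 24-gon; the sphere at (16, 5.5) does not reach this height (|z−center|=13.750 > r=6.5); the cube at (10.5, 11.5) does not reach this height (z outside [13, 17.5]); the cylinder at (9, -4) does not reach this height (z outside [18, 36]); Taking the union: only the cone is present, so the union is just that shape — 1 connected region; the r=9.5 sphere at (2.5, -2) contributes a regular 24-gon of circumradius √(9.5²−9.25²) = 2.165; Subtracting the remaining from the first: starting from the result so far, the r=9.5 sphere at (2.5, -2) partially overlaps it — only the 8.66 mm² overlap (of its 14.56 mm²) is removed, clipping the outline — 1 connected region. Overall, the cross-section is a single solid region. The nearest boundary edge runs (3.26, 1.88)→(3.63, 0.97); distance from the point to it = 0.29 mm. The point is inside the cross-section, 0.29 mm from the nearest boundary — within the 0.8 mm shell band (2 × 0.4).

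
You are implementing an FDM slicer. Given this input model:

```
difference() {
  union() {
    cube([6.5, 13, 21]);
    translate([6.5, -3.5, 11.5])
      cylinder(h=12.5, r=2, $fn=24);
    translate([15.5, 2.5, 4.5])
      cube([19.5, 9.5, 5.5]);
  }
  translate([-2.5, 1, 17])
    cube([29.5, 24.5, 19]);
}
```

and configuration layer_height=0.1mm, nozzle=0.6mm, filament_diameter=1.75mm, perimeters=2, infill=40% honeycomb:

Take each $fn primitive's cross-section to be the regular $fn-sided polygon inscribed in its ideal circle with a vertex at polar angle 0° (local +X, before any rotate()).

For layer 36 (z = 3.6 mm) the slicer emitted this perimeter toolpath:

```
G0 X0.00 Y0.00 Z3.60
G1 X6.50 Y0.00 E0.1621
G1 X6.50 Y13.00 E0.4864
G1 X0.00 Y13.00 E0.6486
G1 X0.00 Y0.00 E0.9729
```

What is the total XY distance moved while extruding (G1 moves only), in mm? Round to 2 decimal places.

39.00 mm

Sum the Euclidean lengths of each G1 segment: total = 39.00 mm.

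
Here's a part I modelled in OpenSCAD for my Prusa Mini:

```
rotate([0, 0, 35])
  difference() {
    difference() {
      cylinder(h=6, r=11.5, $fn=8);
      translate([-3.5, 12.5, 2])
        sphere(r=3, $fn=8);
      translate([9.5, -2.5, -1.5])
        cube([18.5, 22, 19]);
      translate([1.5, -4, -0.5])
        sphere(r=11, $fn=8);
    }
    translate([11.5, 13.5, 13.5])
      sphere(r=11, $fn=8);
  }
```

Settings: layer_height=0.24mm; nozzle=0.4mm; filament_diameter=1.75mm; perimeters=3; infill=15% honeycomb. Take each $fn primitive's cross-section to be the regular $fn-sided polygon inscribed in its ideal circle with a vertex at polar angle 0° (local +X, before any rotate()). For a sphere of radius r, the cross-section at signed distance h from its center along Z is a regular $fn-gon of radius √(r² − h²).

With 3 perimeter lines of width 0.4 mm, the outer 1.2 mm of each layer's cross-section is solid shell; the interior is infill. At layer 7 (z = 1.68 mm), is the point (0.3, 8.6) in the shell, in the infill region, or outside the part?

At z = 1.68 mm: the cylinder: section is a regular 8-gon, circumradius r=11.5; the sphere at (-3.5, 12.5): section is a regular 8-gon, circumradius = √(r²−h²) = √(3²−0.32²) = 2.983; the 18.5×22 cube at (9.5, -2.5) contributes its full rectangle; the r=11 sphere at (1.5, -4) contributes a regular 8-gon of circumradius √(11²−2.18²) = 10.782; Taking the first minus the rest: starting from the r=11.5 cylinder, the r=3 sphere at (-3.5, 12.5) partially overlaps it — only the 1.37 mm² overlap (of its 25.17 mm²) is removed, clipping the outline; the 18.5×22 cube at (9.5, -2.5) partially overlaps it — only the 8.53 mm² overlap (of its 407.00 mm²) is removed, clipping the outline; the r=11 sphere at (1.5, -4) partially overlaps it — only the 255.30 mm² overlap (of its 328.80 mm²) is removed, clipping the outline — 1 connected region; the sphere at (11.5, 13.5) is absent (|z−center|=11.820 > r=11); After the difference (first − rest): none of the subtracted shapes is present at this height, so the result so far is unchanged — 1 connected region; (whole slice rotated 35° about Z — lengths, areas and connectivity unchanged). Overall, the cross-section is a single solid region. Undo the 35° rotation: the query point maps to (5.179, 6.873) in the un-rotated model frame. The nearest boundary edge runs (9.12, 3.62)→(1.50, 6.78); distance from the point to it = 1.49 mm. The point is inside the cross-section and 1.49 mm from the nearest boundary — more than the 1.2 mm shell width (3 × 0.4), so it's in the infill interior.

infill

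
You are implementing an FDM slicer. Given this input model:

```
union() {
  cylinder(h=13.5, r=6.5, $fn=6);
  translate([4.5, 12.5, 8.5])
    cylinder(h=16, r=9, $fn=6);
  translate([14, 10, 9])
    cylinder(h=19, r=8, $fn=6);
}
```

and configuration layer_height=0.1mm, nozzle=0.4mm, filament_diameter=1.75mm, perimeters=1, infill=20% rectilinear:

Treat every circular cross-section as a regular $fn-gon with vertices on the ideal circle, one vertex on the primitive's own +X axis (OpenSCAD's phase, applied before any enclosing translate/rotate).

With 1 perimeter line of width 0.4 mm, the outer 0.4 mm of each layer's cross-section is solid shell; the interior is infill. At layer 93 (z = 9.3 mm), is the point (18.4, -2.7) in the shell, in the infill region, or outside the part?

At z = 9.3 mm: the r=6.5 cylinder gives a regular 6-gon of circumradius 6.5 (constant along its height); the r=9 cylinder at (4.5, 12.5) contributes a regular 6-gon of circumradius 9; the r=8 cylinder at (14, 10) gives a regular 6-gon of circumradius 8 (constant along its height); Merging all regions: the regions partially overlap (shared area 50.02 mm²), so overlapping operands fuse into one piece — 1 connected region. Overall, the cross-section is a single solid region. The nearest boundary edge runs (22.00, 10.00)→(18.00, 3.07); distance from the point to it = 5.79 mm. The point is not inside any of the regions above, so it lies outside the cross-section (5.79 mm from the nearest boundary).

outside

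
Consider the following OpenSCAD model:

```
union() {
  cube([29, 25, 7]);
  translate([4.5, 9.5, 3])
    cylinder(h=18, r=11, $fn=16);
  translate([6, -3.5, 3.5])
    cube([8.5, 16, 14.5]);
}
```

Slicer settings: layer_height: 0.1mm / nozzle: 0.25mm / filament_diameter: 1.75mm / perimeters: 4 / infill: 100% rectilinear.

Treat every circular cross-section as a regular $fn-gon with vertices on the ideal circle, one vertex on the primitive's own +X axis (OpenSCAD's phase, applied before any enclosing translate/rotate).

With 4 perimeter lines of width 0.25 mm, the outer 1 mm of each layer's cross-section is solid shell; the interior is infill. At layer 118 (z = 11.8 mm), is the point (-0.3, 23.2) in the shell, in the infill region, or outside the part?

outside

At z = 11.8 mm: the cube is absent (z outside [0, 7]); the r=11 cylinder at (4.5, 9.5) gives a regular 16-gon of circumradius 11 (constant along its height); the cube at (6, -3.5) (footprint 8.5×16) is included at this height; Combining (union): the regions partially overlap (shared area 99.37 mm²), so overlapping operands fuse into one piece — 1 connected region. Overall, the cross-section is a single solid region. The nearest boundary edge runs (0.29, 19.66)→(4.50, 20.50); distance from the point to it = 3.58 mm. The point is not inside any of the regions above, so it lies outside the cross-section (3.58 mm from the nearest boundary).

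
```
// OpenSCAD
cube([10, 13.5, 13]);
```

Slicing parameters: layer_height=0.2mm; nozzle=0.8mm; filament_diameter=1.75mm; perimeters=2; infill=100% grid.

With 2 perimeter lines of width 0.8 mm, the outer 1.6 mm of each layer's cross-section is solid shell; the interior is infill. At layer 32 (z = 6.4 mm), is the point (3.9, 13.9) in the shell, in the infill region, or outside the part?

At z = 6.4 mm: the cube is present — its section is the full 10×13.5 rectangle. Overall, the cross-section is a single solid region. The nearest boundary edge runs (10.00, 13.50)→(0.00, 13.50); distance from the point to it = 0.40 mm. The point is not inside any of the regions above, so it lies outside the cross-section (0.40 mm from the nearest boundary).

outside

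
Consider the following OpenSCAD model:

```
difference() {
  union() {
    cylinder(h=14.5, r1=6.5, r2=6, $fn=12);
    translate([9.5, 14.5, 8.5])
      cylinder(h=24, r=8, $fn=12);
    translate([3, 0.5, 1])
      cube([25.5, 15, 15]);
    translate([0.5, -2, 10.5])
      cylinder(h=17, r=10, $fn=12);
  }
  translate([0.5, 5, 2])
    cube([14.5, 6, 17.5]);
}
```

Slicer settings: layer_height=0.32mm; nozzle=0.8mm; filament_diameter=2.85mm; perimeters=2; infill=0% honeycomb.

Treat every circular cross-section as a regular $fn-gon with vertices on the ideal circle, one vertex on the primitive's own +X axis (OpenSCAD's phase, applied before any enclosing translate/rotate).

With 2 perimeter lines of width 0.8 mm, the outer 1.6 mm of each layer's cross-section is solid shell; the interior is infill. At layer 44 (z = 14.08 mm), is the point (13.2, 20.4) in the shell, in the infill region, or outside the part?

shell

At z = 14.08 mm: the cone (r1=6.5→r2=6) has section circumradius 6.014 here — a regular 12-gon; the r=8 cylinder at (9.5, 14.5) gives a regular 12-gon of circumradius 8 (constant along its height); the cube at (3, 0.5) is present — its section is the full 25.5×15 rectangle; the r=10 cylinder at (0.5, -2) contributes a regular 12-gon of circumradius 10; Merging all regions: the regions partially overlap (shared area 247.86 mm²), so overlapping operands fuse into one piece — 1 connected region; the cube at (0.5, 5) (footprint 14.5×6) is included at this height; After the difference (first − rest): starting from that combined region, the 14.5×6 cube at (0.5, 5) partially overlaps it — only the 79.00 mm² overlap (of its 87.00 mm²) is removed, clipping the outline — 1 connected region. Overall, the cross-section is a single solid region. The nearest boundary edge runs (13.50, 21.43)→(16.43, 18.50); distance from the point to it = 0.94 mm. The point is inside the cross-section, 0.94 mm from the nearest boundary — within the 1.6 mm shell band (2 × 0.8).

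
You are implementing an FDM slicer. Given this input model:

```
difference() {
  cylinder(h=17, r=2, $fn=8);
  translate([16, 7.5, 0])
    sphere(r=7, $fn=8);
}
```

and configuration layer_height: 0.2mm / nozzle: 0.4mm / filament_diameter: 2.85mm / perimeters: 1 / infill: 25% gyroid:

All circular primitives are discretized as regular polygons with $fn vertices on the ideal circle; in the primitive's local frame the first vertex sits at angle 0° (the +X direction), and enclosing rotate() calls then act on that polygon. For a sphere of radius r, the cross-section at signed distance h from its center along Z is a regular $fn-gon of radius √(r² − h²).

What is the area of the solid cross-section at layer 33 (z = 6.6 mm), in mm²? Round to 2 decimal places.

11.31 mm²

At z = 6.6 mm: the cylinder: section is a regular 8-gon, circumradius r=2 (area = (8/2)·2.000²·sin(360°/8) = 11.31 mm²); the r=7 sphere at (16, 7.5) slices to a regular 8-gon of circumradius 2.332 (√(r²−h²) with h=6.6 from center) (area = (8/2)·2.332²·sin(360°/8) = 15.39 mm²); After the difference (first − rest): starting from the r=2 cylinder (11.31 mm²), the r=7 sphere at (16, 7.5) misses the remaining region (no effect) — area = 11.31 mm². Overall, the cross-section is a single solid region. Net area = 11.31 mm².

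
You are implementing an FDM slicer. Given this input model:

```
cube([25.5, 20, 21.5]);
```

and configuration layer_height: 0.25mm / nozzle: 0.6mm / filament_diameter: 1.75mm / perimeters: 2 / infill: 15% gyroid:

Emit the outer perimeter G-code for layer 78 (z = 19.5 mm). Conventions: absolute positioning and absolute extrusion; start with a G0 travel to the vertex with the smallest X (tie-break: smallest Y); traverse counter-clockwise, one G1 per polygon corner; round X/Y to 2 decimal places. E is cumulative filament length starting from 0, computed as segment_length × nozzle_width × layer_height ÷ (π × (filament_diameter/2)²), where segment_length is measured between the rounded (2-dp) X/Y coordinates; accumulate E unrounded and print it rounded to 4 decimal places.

At z = 19.5 mm: the 25.5×20 cube contributes its full rectangle. The outline is a single polygon with 4 vertices. Extrusion per mm of travel: 0.6 × 0.25 / (π × 0.875²) = 0.062363. Accumulating E over each segment gives final E = 5.6750.

G0 X0.00 Y0.00 Z19.50
G1 X25.50 Y0.00 E1.5903
G1 X25.50 Y20.00 E2.8375
G1 X0.00 Y20.00 E4.4278
G1 X0.00 Y0.00 E5.6750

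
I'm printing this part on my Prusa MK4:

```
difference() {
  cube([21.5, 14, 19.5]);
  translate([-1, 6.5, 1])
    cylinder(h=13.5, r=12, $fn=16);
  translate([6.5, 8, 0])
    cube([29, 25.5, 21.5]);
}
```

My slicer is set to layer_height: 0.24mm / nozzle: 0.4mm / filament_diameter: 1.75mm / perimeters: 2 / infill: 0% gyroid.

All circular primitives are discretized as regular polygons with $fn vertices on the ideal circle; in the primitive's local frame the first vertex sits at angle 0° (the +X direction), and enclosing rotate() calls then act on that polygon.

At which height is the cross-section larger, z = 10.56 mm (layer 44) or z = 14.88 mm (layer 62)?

Layer 44 (z = 10.56): the 21.5×14 cube contributes its full rectangle (area 301.00 mm²); the r=12 cylinder at (-1, 6.5) contributes a regular 16-gon of circumradius 12 (area = (16/2)·12.000²·sin(360°/16) = 440.85 mm²); the 29×25.5 cube at (6.5, 8) contributes its full rectangle (area 739.50 mm²); Taking the first minus the rest: starting from the 21.5×14 cube (301.00 mm²), the r=12 cylinder at (-1, 6.5) partially overlaps it — only the 141.37 mm² overlap (of its 440.85 mm²) is removed, clipping the outline; the 29×25.5 cube at (6.5, 8) partially overlaps it — only the 70.35 mm² overlap (of its 739.50 mm²) is removed, clipping the outline — area = 89.28 mm². So its area = 89.28 mm². Layer 62 (z = 14.88): the cube is present — its section is the full 21.5×14 rectangle (area 301.00 mm²); the cylinder at (-1, 6.5) does not reach this height (z outside [1, 14.5]); the 29×25.5 cube at (6.5, 8) contributes its full rectangle (area 739.50 mm²); After the difference (first − rest): starting from the 21.5×14 cube (301.00 mm²), the 29×25.5 cube at (6.5, 8) partially overlaps it — only the 90.00 mm² overlap (of its 739.50 mm²) is removed, clipping the outline — area = 211.00 mm². So its area = 211.00 mm². Layer 62 is larger (211.00 vs 89.28 mm²).

layer 62 (z = 14.88 mm)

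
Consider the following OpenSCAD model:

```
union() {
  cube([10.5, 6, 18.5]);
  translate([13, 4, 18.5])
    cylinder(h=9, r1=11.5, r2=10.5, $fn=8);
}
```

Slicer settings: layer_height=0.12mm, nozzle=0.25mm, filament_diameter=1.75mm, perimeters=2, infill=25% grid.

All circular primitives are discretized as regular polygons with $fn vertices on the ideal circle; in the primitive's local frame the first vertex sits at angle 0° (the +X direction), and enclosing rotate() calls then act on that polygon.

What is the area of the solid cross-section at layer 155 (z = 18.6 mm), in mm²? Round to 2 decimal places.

373.34 mm²

At z = 18.6 mm: the cube is absent (z outside [0, 18.5]); the cone at (13, 4): at t=0.011 of its height the radius interpolates to r₁+(r₂−r₁)t = 11.489, giving a regular 8-gon of that circumradius (area = (8/2)·11.489²·sin(360°/8) = 373.34 mm²); Combining (union): only the cone at (13, 4) is present, so the union is just that shape — area = 373.34 mm². Overall, the cross-section is a single solid region. Net area = 373.34 mm².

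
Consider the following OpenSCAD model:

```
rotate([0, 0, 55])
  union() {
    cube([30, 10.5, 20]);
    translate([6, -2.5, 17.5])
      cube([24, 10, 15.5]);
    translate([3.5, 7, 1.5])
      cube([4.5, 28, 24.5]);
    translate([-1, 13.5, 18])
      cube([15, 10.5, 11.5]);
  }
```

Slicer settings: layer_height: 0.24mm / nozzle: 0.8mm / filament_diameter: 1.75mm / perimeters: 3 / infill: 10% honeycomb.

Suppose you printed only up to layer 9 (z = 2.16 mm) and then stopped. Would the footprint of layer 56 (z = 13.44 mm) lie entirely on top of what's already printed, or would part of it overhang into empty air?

Compare the two slices. At z = 2.16: the cube (footprint 30×10.5) is included at this height (area 315.00 mm²); the cube at (6, -2.5) is not intersected at this z (z outside [17.5, 33]); the cube at (3.5, 7) (footprint 4.5×28) is included at this height (area 126.00 mm²); the cube at (-1, 13.5) does not reach this height (z outside [18, 29.5]); Taking the union: the regions partially overlap — summed areas 441.00 mm² minus the doubly-counted overlap 15.75 mm² gives 425.25 mm² — area = 425.25 mm²; (rotated 55° about Z; rotation is an isometry so areas/perimeters/island counts are preserved). At z = 13.44: the cube (footprint 30×10.5) is included at this height (area 315.00 mm²); the cube at (6, -2.5) is absent (z outside [17.5, 33]); the cube at (3.5, 7) is present — its section is the full 4.5×28 rectangle (area 126.00 mm²); the cube at (-1, 13.5) does not reach this height (z outside [18, 29.5]); Merging all regions: the regions partially overlap — summed areas 441.00 mm² minus the doubly-counted overlap 15.75 mm² gives 425.25 mm² — area = 425.25 mm²; (rotated 55° about Z; rotation is an isometry so areas/perimeters/island counts are preserved). Checking containment: the cross-section at z = 13.44 is a subset of the cross-section at z = 2.16.

entirely on top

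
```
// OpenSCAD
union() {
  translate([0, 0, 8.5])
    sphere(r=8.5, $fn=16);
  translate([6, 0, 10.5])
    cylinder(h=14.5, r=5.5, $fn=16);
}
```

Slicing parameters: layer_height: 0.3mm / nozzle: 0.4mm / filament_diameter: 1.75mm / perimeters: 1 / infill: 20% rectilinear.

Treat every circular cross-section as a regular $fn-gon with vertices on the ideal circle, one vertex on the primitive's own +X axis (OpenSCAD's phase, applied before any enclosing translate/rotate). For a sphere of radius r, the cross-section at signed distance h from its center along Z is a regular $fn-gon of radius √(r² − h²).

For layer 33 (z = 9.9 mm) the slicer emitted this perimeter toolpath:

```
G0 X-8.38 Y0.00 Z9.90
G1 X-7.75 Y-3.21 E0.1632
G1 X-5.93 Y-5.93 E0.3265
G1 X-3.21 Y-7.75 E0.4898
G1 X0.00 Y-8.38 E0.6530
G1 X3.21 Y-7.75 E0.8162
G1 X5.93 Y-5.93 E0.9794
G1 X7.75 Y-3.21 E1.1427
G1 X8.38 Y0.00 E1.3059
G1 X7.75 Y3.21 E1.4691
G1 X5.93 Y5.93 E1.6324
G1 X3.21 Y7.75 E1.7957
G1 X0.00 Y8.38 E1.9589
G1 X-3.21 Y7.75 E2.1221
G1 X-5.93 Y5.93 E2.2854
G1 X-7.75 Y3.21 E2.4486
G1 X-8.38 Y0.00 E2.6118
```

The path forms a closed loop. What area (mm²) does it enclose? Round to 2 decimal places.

Apply the shoelace formula to the sequence of (X, Y) vertices; enclosed area = 215.29 mm².

215.29 mm²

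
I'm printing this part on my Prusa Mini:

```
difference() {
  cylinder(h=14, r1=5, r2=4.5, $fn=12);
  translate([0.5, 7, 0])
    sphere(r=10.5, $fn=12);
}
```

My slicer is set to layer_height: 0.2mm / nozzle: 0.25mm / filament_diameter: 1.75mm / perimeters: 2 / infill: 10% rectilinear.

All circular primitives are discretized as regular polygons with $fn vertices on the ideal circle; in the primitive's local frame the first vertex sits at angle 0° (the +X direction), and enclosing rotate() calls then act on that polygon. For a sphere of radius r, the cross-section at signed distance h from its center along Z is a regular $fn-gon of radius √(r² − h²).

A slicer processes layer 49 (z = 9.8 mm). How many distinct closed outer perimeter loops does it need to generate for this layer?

1

At z = 9.8 mm: the cone: at t=0.700 of its height the radius interpolates to r₁+(r₂−r₁)t = 4.650, giving a regular 12-gon of that circumradius; the r=10.5 sphere at (0.5, 7) contributes a regular 12-gon of circumradius √(10.5²−9.8²) = 3.770; After the difference (first − rest): starting from the cone, the r=10.5 sphere at (0.5, 7) partially overlaps it — only the 3.51 mm² overlap (of its 42.63 mm²) is removed, clipping the outline — 1 connected region. The result has 1 disconnected region.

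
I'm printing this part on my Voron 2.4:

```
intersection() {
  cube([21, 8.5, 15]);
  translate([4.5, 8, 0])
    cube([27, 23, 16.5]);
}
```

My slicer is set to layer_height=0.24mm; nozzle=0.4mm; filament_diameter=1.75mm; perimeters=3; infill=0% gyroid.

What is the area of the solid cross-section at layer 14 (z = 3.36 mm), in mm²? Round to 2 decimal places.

8.25 mm²

At z = 3.36 mm: the 21×8.5 cube contributes its full rectangle (area 178.50 mm²); the 27×23 cube at (4.5, 8) contributes its full rectangle (area 621.00 mm²); Taking the intersection: the 27×23 cube at (4.5, 8) partially overlaps the 21×8.5 cube; clipping to the common part keeps 8.25 mm² — area = 8.25 mm². Overall, the cross-section is a single solid region. Net area = 8.25 mm².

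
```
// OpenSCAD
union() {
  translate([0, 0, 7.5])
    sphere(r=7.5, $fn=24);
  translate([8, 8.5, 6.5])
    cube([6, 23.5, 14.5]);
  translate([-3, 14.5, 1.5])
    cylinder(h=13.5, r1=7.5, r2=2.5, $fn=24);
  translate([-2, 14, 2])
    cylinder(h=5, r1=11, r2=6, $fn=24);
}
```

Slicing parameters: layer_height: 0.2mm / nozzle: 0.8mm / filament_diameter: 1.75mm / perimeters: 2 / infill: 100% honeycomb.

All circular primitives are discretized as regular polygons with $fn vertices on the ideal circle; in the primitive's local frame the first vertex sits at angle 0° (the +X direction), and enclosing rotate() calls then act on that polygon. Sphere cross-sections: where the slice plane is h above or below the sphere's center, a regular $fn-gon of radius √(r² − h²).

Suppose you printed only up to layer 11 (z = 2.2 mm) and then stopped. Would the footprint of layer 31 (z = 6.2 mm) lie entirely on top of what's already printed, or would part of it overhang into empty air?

Compare the two slices. At z = 2.2: the r=7.5 sphere slices to a regular 24-gon of circumradius 5.307 (√(r²−h²) with h=5.3 from center) (area = (24/2)·5.307²·sin(360°/24) = 87.46 mm²); the cube at (8, 8.5) does not reach this height (z outside [6.5, 21]); the cone at (-3, 14.5): at t=0.052 of its height the radius interpolates to r₁+(r₂−r₁)t = 7.241, giving a regular 24-gon of that circumradius (area = (24/2)·7.241²·sin(360°/24) = 162.83 mm²); the cone at (-2, 14) (r1=11→r2=6) has section circumradius 10.800 here — a regular 24-gon (area = (24/2)·10.800²·sin(360°/24) = 362.26 mm²); Taking the union: the regions partially overlap — summed areas 612.56 mm² minus the doubly-counted overlap 171.64 mm² gives 440.92 mm² — area = 440.92 mm². At z = 6.2: the r=7.5 sphere slices to a regular 24-gon of circumradius 7.386 (√(r²−h²) with h=1.3 from center) (area = (24/2)·7.386²·sin(360°/24) = 169.45 mm²); the cube at (8, 8.5) is not intersected at this z (z outside [6.5, 21]); the cone at (-3, 14.5) contributes a regular 24-gon of circumradius 5.759 (interpolated between r1=7.5 and r2=2.5 at t=0.348) (area = (24/2)·5.759²·sin(360°/24) = 103.02 mm²); the cone at (-2, 14) (r1=11→r2=6) has section circumradius 6.800 here — a regular 24-gon (area = (24/2)·6.800²·sin(360°/24) = 143.61 mm²); Combining (union): the regions partially overlap — summed areas 416.08 mm² minus the doubly-counted overlap 102.74 mm² gives 313.34 mm² — area = 313.34 mm². Checking containment: at z = 6.2 the cross-section extends beyond the z = 2.2 cross-section by about 61.23 mm².

part overhangs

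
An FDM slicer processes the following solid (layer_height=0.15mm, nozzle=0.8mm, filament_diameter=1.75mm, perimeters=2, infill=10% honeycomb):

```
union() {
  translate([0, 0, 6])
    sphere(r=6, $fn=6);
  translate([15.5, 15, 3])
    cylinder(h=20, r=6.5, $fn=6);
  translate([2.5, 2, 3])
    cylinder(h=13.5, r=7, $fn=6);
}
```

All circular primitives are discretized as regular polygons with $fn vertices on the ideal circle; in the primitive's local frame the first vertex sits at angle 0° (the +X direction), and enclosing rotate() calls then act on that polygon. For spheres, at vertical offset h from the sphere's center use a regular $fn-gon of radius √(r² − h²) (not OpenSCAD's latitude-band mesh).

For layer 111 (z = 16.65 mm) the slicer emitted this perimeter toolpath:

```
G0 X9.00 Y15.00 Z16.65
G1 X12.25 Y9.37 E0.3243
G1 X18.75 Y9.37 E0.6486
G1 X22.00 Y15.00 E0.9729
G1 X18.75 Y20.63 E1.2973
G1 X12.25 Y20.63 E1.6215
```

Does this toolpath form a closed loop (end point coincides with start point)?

Start point (G0): (9.00, 15.00). End point (last G1): the path does not return to the start — open.

no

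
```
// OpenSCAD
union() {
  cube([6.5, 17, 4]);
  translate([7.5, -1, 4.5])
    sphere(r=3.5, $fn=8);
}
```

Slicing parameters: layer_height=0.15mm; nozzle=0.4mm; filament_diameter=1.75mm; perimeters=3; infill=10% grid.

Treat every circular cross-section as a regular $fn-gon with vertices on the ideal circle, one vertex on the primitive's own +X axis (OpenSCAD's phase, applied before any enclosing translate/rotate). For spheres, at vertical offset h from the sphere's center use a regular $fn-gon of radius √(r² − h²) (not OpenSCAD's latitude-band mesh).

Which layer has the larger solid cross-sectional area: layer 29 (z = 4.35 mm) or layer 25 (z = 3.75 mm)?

layer 25 (z = 3.75 mm)

Layer 29 (z = 4.35): the cube is not intersected at this z (z outside [0, 4]); the r=3.5 sphere at (7.5, -1) contributes a regular 8-gon of circumradius √(3.5²−0.15²) = 3.497 (area = (8/2)·3.497²·sin(360°/8) = 34.58 mm²); Taking the union: only the r=3.5 sphere at (7.5, -1) is present, so the union is just that shape — area = 34.58 mm². So its area = 34.58 mm². Layer 25 (z = 3.75): the 6.5×17 cube contributes its full rectangle (area 110.50 mm²); the sphere at (7.5, -1): section is a regular 8-gon, circumradius = √(r²−h²) = √(3.5²−0.75²) = 3.419 (area = (8/2)·3.419²·sin(360°/8) = 33.06 mm²); Taking the union: the regions partially overlap — summed areas 143.56 mm² minus the doubly-counted overlap 2.84 mm² gives 140.72 mm² — area = 140.72 mm². So its area = 140.72 mm². Layer 25 is larger (140.72 vs 34.58 mm²).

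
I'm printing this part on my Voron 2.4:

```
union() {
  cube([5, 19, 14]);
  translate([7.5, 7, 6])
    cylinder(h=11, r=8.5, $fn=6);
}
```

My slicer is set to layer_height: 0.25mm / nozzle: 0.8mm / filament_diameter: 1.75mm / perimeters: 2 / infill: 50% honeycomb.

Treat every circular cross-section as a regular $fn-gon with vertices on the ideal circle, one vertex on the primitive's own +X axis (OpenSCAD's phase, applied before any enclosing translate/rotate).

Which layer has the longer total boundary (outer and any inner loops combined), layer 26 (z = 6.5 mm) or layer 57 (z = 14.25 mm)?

layer 26 (z = 6.5 mm)

Layer 26 (z = 6.5): the cube is present — its section is the full 5×19 rectangle (perimeter 48.00 mm); the cylinder at (7.5, 7): section is a regular 6-gon, circumradius r=8.5 (perimeter = 2·6·8.500·sin(180°/6) = 51.00 mm); Taking the union: the regions partially overlap (shared area 54.65 mm²), so the edge portions inside another operand are dropped and the merged outline is re-measured after clipping — boundary = 64.88 mm. So its perimeter = 64.88 mm. Layer 57 (z = 14.25): the cube is absent (z outside [0, 14]); the cylinder at (7.5, 7): section is a regular 6-gon, circumradius r=8.5 (perimeter = 2·6·8.500·sin(180°/6) = 51.00 mm); Combining (union): only the r=8.5 cylinder at (7.5, 7) is present, so the union is just that shape — boundary = 51.00 mm. So its perimeter = 51.00 mm. Layer 26 is larger (64.88 vs 51.00 mm).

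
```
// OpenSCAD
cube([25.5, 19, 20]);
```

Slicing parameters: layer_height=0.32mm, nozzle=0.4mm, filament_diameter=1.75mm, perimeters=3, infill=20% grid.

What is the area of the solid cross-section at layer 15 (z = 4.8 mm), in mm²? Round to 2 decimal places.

At z = 4.8 mm: the cube is present — its section is the full 25.5×19 rectangle (area 484.50 mm²). Overall, the cross-section is a single solid region. Net area = 484.50 mm².

484.50 mm²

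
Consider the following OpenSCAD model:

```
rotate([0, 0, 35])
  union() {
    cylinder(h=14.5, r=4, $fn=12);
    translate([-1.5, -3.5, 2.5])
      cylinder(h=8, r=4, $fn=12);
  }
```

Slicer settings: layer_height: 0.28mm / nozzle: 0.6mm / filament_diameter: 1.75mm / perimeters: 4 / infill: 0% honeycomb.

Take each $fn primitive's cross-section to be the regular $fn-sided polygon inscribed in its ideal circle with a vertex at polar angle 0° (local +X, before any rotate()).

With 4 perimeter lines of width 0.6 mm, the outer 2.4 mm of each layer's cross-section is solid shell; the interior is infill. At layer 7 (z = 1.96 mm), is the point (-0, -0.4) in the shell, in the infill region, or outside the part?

At z = 1.96 mm: the r=4 cylinder gives a regular 12-gon of circumradius 4 (constant along its height); the cylinder at (-1.5, -3.5) is not intersected at this z (z outside [2.5, 10.5]); Taking the union: only the r=4 cylinder is present, so the union is just that shape — 1 connected region; (whole slice rotated 35° about Z — lengths, areas and connectivity unchanged). Overall, the cross-section is a single solid region. Undo the 35° rotation: the query point maps to (-0.229, -0.328) in the un-rotated model frame. The nearest boundary edge runs (-3.46, -2.00)→(-2.00, -3.46); distance from the point to it = 3.47 mm. The point is inside the cross-section and 3.47 mm from the nearest boundary — more than the 2.4 mm shell width (4 × 0.6), so it's in the infill interior.

infill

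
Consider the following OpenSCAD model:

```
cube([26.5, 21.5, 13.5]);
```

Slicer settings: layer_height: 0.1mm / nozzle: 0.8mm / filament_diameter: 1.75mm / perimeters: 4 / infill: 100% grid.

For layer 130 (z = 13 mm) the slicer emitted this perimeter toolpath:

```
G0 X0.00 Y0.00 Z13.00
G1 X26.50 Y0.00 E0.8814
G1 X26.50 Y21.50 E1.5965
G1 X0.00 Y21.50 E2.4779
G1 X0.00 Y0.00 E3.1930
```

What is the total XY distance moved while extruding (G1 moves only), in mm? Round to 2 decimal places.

96.00 mm

Sum the Euclidean lengths of each G1 segment: total = 96.00 mm.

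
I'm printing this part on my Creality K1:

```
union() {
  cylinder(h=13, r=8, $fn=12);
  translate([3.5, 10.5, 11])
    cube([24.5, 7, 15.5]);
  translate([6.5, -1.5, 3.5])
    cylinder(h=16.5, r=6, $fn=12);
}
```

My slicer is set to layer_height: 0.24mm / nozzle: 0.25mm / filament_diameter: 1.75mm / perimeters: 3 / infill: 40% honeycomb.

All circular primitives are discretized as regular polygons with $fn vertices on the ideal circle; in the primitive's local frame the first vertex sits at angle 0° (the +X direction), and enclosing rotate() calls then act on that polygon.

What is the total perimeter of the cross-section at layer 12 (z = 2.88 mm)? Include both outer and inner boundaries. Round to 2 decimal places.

At z = 2.88 mm: the r=8 cylinder gives a regular 12-gon of circumradius 8 (constant along its height) (perimeter = 2·12·8.000·sin(180°/12) = 49.69 mm); the cube at (3.5, 10.5) is not intersected at this z (z outside [11, 26.5]); the cylinder at (6.5, -1.5) is absent (z outside [3.5, 20]); Combining (union): only the r=8 cylinder is present, so the union is just that shape — boundary = 49.69 mm. Overall, the cross-section is a single solid region. Total boundary length (outer) = 49.69 mm.

49.69 mm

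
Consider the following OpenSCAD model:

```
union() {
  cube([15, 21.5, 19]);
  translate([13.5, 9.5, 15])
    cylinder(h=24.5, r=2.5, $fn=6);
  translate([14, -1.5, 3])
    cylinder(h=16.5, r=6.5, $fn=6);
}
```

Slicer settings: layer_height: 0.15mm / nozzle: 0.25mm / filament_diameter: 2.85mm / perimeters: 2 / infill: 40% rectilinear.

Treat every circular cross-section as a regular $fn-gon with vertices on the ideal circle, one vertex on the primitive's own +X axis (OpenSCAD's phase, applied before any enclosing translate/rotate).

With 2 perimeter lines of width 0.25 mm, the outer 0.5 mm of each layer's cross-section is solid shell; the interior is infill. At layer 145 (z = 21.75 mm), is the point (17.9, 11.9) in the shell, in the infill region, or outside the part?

outside

At z = 21.75 mm: the cube is not intersected at this z (z outside [0, 19]); the r=2.5 cylinder at (13.5, 9.5) gives a regular 6-gon of circumradius 2.5 (constant along its height); the cylinder at (14, -1.5) is absent (z outside [3, 19.5]); Combining (union): only the r=2.5 cylinder at (13.5, 9.5) is present, so the union is just that shape — 1 connected region. Overall, the cross-section is a single solid region. The nearest boundary edge runs (16.00, 9.50)→(14.75, 11.67); distance from the point to it = 2.85 mm. The point is not inside any of the regions above, so it lies outside the cross-section (2.85 mm from the nearest boundary).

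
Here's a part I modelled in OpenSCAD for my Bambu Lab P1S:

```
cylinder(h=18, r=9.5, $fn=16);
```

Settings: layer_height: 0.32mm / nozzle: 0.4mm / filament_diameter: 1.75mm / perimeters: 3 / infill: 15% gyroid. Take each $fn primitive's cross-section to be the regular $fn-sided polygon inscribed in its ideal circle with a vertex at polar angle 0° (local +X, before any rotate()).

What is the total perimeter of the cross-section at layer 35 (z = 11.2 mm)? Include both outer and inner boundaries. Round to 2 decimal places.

At z = 11.2 mm: the cylinder: section is a regular 16-gon, circumradius r=9.5 (perimeter = 2·16·9.500·sin(180°/16) = 59.31 mm). Overall, the cross-section is a single solid region. Total boundary length (outer) = 59.31 mm.

59.31 mm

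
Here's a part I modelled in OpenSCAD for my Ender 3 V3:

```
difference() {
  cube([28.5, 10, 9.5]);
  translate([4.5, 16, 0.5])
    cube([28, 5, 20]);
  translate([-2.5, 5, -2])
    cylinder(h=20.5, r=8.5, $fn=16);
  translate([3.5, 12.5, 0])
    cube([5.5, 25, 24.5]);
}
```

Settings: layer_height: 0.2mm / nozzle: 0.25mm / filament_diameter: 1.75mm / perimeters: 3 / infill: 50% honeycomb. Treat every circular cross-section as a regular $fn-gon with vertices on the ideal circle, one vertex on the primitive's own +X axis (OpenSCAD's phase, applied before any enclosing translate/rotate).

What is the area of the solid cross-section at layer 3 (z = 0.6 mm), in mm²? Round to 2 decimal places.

231.41 mm²

At z = 0.6 mm: the cube (footprint 28.5×10) is included at this height (area 285.00 mm²); the cube at (4.5, 16) (footprint 28×5) is included at this height (area 140.00 mm²); the cylinder at (-2.5, 5): section is a regular 16-gon, circumradius r=8.5 (area = (16/2)·8.500²·sin(360°/16) = 221.19 mm²); the cube at (3.5, 12.5) is present — its section is the full 5.5×25 rectangle (area 137.50 mm²); Taking the first minus the rest: starting from the 28.5×10 cube (285.00 mm²), the 28×5 cube at (4.5, 16) misses the remaining region (no effect); the r=8.5 cylinder at (-2.5, 5) partially overlaps it — only the 53.59 mm² overlap (of its 221.19 mm²) is removed, clipping the outline; the 5.5×25 cube at (3.5, 12.5) misses the remaining region (no effect) — area = 231.41 mm². Overall, the cross-section is a single solid region. Net area = 231.41 mm².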